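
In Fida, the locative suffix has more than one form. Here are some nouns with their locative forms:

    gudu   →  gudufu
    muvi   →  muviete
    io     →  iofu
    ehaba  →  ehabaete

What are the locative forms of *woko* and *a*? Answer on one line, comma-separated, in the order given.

wokofu, aete

The alternation tracks the last vowel of the stem — -fu when the last vowel of the stem is a rounded vowel (*gudu*, *io*); -ete when the last vowel of the stem is an unrounded vowel (*muvi*, *ehaba*).
The last vowel of *woko* is /o/, which is a rounded vowel, so the suffix is -fu, giving *wokofu*.
*a*: last vowel = /a/, an unrounded vowel → -ete → *aete*.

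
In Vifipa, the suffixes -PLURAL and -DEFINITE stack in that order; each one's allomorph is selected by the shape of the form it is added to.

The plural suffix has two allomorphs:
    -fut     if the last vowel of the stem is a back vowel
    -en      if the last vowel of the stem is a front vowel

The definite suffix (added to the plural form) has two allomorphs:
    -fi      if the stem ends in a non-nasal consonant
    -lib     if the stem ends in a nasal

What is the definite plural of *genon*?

genonfutfi

*genon*: last vowel = /o/, a back vowel → -fut → *genonfut*.
The final consonant of the plural form *genonfut* is /t/, which is non-nasal, so the definite suffix is -fi, giving *genonfutfi*.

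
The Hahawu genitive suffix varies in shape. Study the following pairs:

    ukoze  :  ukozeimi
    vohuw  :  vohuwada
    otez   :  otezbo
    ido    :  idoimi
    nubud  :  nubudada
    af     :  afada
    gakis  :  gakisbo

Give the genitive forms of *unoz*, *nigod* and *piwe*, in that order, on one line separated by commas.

The suffix is conditioned by the final sound: -bo when the stem ends in a sibilant (*otez*, *gakis*); -ada when the stem ends in a non-sibilant consonant (*vohuw*, *nubud*, *af*); -imi when the stem ends in a vowel (*ukoze*, *ido*).
Since the final sound of *unoz* is /z/ (a sibilant), it takes -bo, giving *unozbo*.
Since the final sound of *nigod* is /d/ (a non-sibilant consonant), it takes -ada, giving *nigodada*.
*piwe* — final sound /e/ (a vowel) → -imi → *piweimi*.

unozbo, nigodada, piweimi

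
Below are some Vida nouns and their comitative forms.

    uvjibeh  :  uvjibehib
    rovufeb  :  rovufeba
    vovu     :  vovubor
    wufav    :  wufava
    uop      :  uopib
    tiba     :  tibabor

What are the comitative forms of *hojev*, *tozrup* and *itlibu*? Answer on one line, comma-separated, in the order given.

The alternation tracks the final sound of the stem — -ib when the stem ends in a voiceless consonant (*uvjibeh*, *uop*); -a when the stem ends in a voiced consonant (*rovufeb*, *wufav*); -bor when the stem ends in a vowel (*vovu*, *tiba*).
Since the final sound of *hojev* is /v/ (a voiced consonant), it takes -a, giving *hojeva*.
The final sound of *tozrup* is /p/, which is a voiceless consonant, so the suffix is -ib, giving *tozrupib*.
*itlibu* — final sound /u/ (a vowel) → -bor → *itlibubor*.

hojeva, tozrupib, itlibubor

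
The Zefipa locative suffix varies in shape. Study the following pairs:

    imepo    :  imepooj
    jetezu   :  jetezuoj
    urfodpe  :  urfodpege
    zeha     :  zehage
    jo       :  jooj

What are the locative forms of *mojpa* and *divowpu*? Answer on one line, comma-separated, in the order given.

The alternation tracks the last vowel of the stem — -oj when the last vowel of the stem is a rounded vowel (*imepo*, *jetezu*, *jo*); -ge when the last vowel of the stem is an unrounded vowel (*urfodpe*, *zeha*).
*mojpa* — last vowel /a/ (an unrounded vowel) → -ge → *mojpage*.
Since the last vowel of *divowpu* is /u/ (a rounded vowel), it takes -oj, giving *divowpuoj*.

mojpage, divowpuoj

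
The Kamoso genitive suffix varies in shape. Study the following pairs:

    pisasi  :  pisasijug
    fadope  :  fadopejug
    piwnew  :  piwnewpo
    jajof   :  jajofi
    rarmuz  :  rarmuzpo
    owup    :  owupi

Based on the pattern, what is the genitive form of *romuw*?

romuwpo

The pattern is voicing of the final sound: -i when the stem ends in a voiceless consonant (*jajof*, *owup*); -po when the stem ends in a voiced consonant (*piwnew*, *rarmuz*); -jug when the stem ends in a vowel (*pisasi*, *fadope*).
The final sound of *romuw* is /w/, which is a voiced consonant, so the suffix is -po, giving *romuwpo*.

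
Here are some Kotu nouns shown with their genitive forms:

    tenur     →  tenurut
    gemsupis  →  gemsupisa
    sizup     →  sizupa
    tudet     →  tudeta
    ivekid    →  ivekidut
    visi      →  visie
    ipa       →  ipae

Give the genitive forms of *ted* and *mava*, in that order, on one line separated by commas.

The pattern is voicing of the final sound: -a when the stem ends in a voiceless consonant (*gemsupis*, *sizup*, *tudet*); -ut when the stem ends in a voiced consonant (*tenur*, *ivekid*); -e when the stem ends in a vowel (*visi*, *ipa*).
The final sound of *ted* is /d/, which is a voiced consonant, so the suffix is -ut, giving *tedut*.
*mava* — final sound /a/ (a vowel) → -e → *mavae*.

tedut, mavae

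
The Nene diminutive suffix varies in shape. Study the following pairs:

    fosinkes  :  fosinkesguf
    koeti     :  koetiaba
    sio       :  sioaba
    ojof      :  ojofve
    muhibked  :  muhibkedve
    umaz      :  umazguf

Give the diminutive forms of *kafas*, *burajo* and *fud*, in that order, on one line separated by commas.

The suffix is conditioned by the final sound: -guf when the stem ends in a sibilant (*fosinkes*, *umaz*); -ve when the stem ends in a non-sibilant consonant (*ojof*, *muhibked*); -aba when the stem ends in a vowel (*koeti*, *sio*).
Since the final sound of *kafas* is /s/ (a sibilant), it takes -guf, giving *kafasguf*.
The final sound of *burajo* is /o/, which is a vowel, so the suffix is -aba, giving *burajoaba*.
*fud*: final sound = /d/, a non-sibilant consonant → -ve → *fudve*.

kafasguf, burajoaba, fudve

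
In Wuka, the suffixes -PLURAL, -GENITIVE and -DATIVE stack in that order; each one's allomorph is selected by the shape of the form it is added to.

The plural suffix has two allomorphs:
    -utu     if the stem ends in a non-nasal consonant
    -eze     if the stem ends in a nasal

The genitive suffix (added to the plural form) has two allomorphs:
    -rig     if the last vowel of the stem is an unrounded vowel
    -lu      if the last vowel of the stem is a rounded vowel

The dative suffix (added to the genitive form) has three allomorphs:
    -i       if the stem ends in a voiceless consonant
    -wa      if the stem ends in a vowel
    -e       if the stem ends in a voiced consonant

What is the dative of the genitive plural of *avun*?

*avun*: final consonant = /n/, a nasal → -eze → *avuneze*.
The plural form *avuneze* — last vowel /e/ (an unrounded vowel) → -rig → *avunezerig*.
The genitive form *avunezerig* — final sound /g/ (a voiced consonant) → -e → *avunezerige*.

avunezerige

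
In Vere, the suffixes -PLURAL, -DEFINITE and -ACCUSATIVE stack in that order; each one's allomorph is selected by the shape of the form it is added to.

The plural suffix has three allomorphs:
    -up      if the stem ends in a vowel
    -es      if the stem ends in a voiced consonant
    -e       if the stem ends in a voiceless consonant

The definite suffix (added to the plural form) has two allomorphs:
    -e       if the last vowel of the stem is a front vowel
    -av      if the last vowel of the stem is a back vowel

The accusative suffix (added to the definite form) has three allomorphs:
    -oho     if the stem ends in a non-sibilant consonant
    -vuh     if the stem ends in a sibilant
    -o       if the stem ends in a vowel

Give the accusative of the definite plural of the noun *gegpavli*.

gegpavliupavoho

Since the final sound of *gegpavli* is /i/ (a vowel), it takes -up, giving *gegpavliup*.
Since the last vowel of the plural form *gegpavliup* is /u/ (a back vowel), it takes -av, giving *gegpavliupav*.
The definite form *gegpavliupav*: final sound = /v/, a non-sibilant consonant → -oho → *gegpavliupavoho*.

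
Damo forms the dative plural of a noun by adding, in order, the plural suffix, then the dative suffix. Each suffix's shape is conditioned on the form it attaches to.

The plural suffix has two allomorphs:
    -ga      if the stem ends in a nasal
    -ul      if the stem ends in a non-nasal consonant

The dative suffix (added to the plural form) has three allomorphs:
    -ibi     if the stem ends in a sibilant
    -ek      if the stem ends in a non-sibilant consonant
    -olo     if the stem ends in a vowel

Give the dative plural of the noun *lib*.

*lib*: final consonant = /b/, non-nasal → -ul → *libul*.
Since the final sound of the plural form *libul* is /l/ (a non-sibilant consonant), it takes -ek, giving *libulek*.

libulek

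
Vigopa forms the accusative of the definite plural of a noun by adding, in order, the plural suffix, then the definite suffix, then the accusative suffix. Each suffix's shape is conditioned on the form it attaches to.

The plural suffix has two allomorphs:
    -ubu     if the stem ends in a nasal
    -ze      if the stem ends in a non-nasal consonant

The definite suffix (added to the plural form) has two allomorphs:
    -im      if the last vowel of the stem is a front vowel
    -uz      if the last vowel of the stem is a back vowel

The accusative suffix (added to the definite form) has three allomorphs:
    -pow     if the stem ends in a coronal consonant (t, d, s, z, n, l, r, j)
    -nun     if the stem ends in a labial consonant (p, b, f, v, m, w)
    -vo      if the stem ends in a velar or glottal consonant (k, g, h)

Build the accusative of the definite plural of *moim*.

Since the final consonant of *moim* is /m/ (a nasal), it takes -ubu, giving *moimubu*.
The last vowel of the plural form *moimubu* is /u/, which is a back vowel, so the definite suffix is -uz, giving *moimubuuz*.
The final consonant of the definite form *moimubuuz* is /z/, which is coronal, so the accusative suffix is -pow, giving *moimubuuzpow*.

moimubuuzpow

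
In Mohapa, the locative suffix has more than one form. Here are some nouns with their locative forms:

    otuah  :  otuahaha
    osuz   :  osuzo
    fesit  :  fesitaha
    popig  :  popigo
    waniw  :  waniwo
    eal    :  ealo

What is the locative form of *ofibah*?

ofibahaha

Looking at the final consonant of each stem: -aha when the stem ends in a voiceless consonant (*otuah*, *fesit*); -o when the stem ends in a voiced consonant (*osuz*, *popig*, *waniw*, *eal*).
*ofibah* — final consonant /h/ (voiceless) → -aha → *ofibahaha*.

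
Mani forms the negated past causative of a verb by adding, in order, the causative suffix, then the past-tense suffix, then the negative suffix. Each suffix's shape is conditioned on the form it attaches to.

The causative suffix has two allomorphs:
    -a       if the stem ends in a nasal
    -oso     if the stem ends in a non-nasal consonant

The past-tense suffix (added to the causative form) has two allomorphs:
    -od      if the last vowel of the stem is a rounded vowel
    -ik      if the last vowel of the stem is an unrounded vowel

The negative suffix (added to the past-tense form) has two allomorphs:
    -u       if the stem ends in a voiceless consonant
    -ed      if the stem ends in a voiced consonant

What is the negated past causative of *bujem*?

bujemaiku

The final consonant of *bujem* is /m/, which is a nasal, so the causative suffix is -a, giving *bujema*.
The last vowel of the causative form *bujema* is /a/, which is an unrounded vowel, so the past-tense suffix is -ik, giving *bujemaik*.
The final consonant of the past-tense form *bujemaik* is /k/, which is voiceless, so the negative suffix is -u, giving *bujemaiku*.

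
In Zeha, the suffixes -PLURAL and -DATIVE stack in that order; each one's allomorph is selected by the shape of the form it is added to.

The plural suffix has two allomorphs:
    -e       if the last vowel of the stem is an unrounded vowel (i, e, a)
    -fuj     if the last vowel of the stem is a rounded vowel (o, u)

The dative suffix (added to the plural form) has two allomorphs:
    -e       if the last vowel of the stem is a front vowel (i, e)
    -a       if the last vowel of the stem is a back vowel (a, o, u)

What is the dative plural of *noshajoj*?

noshajojfuja

*noshajoj*: last vowel = /o/, a rounded vowel → -fuj → *noshajojfuj*.
The plural form *noshajojfuj* — last vowel /u/ (a back vowel) → -a → *noshajojfuja*.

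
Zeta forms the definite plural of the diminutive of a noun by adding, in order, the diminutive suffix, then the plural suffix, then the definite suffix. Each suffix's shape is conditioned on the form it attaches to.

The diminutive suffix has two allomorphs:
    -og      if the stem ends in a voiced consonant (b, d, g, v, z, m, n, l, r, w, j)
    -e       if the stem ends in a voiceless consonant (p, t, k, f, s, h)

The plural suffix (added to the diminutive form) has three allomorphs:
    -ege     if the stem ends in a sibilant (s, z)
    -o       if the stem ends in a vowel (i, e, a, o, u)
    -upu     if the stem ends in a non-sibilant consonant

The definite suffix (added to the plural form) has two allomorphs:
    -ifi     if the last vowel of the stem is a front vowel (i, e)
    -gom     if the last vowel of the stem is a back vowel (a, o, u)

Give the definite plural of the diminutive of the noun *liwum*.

*liwum* — final consonant /m/ (voiced) → -og → *liwumog*.
Since the final sound of the diminutive form *liwumog* is /g/ (a non-sibilant consonant), it takes -upu, giving *liwumogupu*.
The last vowel of the plural form *liwumogupu* is /u/, which is a back vowel, so the definite suffix is -gom, giving *liwumogupugom*.

liwumogupugom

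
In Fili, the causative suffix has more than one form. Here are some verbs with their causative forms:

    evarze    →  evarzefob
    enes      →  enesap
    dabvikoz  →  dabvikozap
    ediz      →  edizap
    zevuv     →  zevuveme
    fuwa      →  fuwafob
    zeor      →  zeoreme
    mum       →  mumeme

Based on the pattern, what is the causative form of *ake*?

Looking at the final sound of each stem: -ap when the stem ends in a sibilant (*enes*, *dabvikoz*, *ediz*); -eme when the stem ends in a non-sibilant consonant (*zevuv*, *zeor*, *mum*); -fob when the stem ends in a vowel (*evarze*, *fuwa*).
Since the final sound of *ake* is /e/ (a vowel), it takes -fob, giving *akefob*.

akefob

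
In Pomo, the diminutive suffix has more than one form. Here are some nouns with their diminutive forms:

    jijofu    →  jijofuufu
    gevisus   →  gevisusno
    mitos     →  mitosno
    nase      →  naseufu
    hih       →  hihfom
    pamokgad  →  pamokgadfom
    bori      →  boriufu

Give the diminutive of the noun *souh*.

souhfom

Looking at the final sound of each stem: -no when the stem ends in a sibilant (*gevisus*, *mitos*); -fom when the stem ends in a non-sibilant consonant (*hih*, *pamokgad*); -ufu when the stem ends in a vowel (*jijofu*, *nase*, *bori*).
Since the final sound of *souh* is /h/ (a non-sibilant consonant), it takes -fom, giving *souhfom*.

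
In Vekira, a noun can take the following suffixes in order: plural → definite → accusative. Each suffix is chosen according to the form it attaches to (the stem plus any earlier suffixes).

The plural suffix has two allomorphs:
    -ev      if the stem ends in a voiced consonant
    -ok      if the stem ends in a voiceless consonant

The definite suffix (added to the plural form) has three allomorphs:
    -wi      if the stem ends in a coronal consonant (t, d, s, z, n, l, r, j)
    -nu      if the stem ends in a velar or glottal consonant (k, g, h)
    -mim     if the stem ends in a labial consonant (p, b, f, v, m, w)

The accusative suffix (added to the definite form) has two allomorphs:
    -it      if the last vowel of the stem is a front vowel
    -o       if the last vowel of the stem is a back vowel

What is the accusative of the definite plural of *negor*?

Since the final consonant of *negor* is /r/ (voiced), it takes -ev, giving *negorev*.
Since the final consonant of the plural form *negorev* is /v/ (labial), it takes -mim, giving *negorevmim*.
The definite form *negorevmim* — last vowel /i/ (a front vowel) → -it → *negorevmimit*.

negorevmimit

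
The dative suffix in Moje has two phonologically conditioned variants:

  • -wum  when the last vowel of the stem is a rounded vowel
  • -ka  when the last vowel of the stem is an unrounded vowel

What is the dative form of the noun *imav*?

Since the last vowel of *imav* is /a/ (an unrounded vowel), it takes -ka, giving *imavka*.

imavka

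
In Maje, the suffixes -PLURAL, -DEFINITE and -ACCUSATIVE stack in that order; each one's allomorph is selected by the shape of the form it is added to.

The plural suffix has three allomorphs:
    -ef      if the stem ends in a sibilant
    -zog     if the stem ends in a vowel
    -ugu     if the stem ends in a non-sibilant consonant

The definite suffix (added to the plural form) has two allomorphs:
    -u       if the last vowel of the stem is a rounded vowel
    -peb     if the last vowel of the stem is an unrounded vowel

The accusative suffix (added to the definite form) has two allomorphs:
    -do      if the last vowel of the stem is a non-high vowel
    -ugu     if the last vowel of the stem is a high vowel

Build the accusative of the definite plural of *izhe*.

*izhe*: final sound = /e/, a vowel → -zog → *izhezog*.
The last vowel of the plural form *izhezog* is /o/, which is a rounded vowel, so the definite suffix is -u, giving *izhezogu*.
Since the last vowel of the definite form *izhezogu* is /u/ (a high vowel), it takes -ugu, giving *izhezoguugu*.

izhezoguugu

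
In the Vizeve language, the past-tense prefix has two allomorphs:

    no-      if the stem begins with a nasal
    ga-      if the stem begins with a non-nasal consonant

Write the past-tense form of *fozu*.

gafozu

Since the first consonant of *fozu* is /f/ (non-nasal), it takes ga-, giving *gafozu*.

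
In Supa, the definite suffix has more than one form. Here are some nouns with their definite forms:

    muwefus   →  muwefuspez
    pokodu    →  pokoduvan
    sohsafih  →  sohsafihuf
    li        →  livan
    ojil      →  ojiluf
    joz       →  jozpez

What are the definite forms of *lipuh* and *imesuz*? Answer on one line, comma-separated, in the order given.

Looking at the final sound of each stem: -pez when the stem ends in a sibilant (*muwefus*, *joz*); -uf when the stem ends in a non-sibilant consonant (*sohsafih*, *ojil*); -van when the stem ends in a vowel (*pokodu*, *li*).
Since the final sound of *lipuh* is /h/ (a non-sibilant consonant), it takes -uf, giving *lipuhuf*.
*imesuz* — final sound /z/ (a sibilant) → -pez → *imesuzpez*.

lipuhuf, imesuzpez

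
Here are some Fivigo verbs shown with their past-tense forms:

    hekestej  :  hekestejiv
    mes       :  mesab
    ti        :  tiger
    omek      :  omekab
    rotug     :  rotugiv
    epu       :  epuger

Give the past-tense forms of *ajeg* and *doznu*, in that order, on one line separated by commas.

ajegiv, doznuger

The alternation tracks the final sound of the stem — -ab when the stem ends in a voiceless consonant (*mes*, *omek*); -iv when the stem ends in a voiced consonant (*hekestej*, *rotug*); -ger when the stem ends in a vowel (*ti*, *epu*).
*ajeg* — final sound /g/ (a voiced consonant) → -iv → *ajegiv*.
Since the final sound of *doznu* is /u/ (a vowel), it takes -ger, giving *doznuger*.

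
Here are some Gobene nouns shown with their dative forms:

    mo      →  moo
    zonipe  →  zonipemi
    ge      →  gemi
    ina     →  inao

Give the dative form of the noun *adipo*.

The alternation tracks the last vowel of the stem — -mi when the last vowel of the stem is a front vowel (*zonipe*, *ge*); -o when the last vowel of the stem is a back vowel (*mo*, *ina*).
Since the last vowel of *adipo* is /o/ (a back vowel), it takes -o, giving *adipoo*.

adipoo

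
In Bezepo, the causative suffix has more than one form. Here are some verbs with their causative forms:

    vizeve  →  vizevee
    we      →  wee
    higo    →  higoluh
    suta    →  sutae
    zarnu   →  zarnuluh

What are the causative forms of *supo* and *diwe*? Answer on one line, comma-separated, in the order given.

The suffix is conditioned by the last vowel: -luh when the last vowel of the stem is a rounded vowel (*higo*, *zarnu*); -e when the last vowel of the stem is an unrounded vowel (*vizeve*, *we*, *suta*).
Since the last vowel of *supo* is /o/ (a rounded vowel), it takes -luh, giving *supoluh*.
The last vowel of *diwe* is /e/, which is an unrounded vowel, so the suffix is -e, giving *diwee*.

supoluh, diwee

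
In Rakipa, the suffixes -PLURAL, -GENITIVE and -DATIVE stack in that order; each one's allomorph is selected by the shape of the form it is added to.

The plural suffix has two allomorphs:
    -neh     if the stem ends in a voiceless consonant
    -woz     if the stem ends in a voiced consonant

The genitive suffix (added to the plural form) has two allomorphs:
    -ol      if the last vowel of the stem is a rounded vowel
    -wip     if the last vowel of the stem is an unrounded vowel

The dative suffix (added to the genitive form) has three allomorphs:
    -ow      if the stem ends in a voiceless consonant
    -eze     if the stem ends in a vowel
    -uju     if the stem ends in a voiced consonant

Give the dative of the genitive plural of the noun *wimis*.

wimisnehwipow

*wimis* — final consonant /s/ (voiceless) → -neh → *wimisneh*.
Since the last vowel of the plural form *wimisneh* is /e/ (an unrounded vowel), it takes -wip, giving *wimisnehwip*.
Since the final sound of the genitive form *wimisnehwip* is /p/ (a voiceless consonant), it takes -ow, giving *wimisnehwipow*.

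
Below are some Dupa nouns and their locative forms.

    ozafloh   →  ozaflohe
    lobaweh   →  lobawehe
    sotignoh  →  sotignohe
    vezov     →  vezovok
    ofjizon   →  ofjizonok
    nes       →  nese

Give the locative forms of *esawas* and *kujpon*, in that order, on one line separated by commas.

esawase, kujponok

Looking at the final consonant of each stem: -e when the stem ends in a voiceless consonant (*ozafloh*, *lobaweh*, *sotignoh*, *nes*); -ok when the stem ends in a voiced consonant (*vezov*, *ofjizon*).
The final consonant of *esawas* is /s/, which is voiceless, so the suffix is -e, giving *esawase*.
Since the final consonant of *kujpon* is /n/ (voiced), it takes -ok, giving *kujponok*.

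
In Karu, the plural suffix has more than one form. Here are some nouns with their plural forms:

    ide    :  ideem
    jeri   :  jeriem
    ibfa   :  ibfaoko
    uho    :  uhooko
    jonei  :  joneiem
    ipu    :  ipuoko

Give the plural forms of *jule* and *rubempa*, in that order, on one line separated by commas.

juleem, rubempaoko

The alternation tracks the last vowel of the stem — -em when the last vowel of the stem is a front vowel (*ide*, *jeri*, *jonei*); -oko when the last vowel of the stem is a back vowel (*ibfa*, *uho*, *ipu*).
*jule* — last vowel /e/ (a front vowel) → -em → *juleem*.
The last vowel of *rubempa* is /a/, which is a back vowel, so the suffix is -oko, giving *rubempaoko*.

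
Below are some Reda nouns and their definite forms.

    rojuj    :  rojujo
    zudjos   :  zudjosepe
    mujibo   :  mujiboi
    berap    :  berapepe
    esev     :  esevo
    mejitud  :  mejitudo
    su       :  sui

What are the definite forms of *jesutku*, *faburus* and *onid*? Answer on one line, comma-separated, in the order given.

Looking at the final sound of each stem: -epe when the stem ends in a voiceless consonant (*zudjos*, *berap*); -o when the stem ends in a voiced consonant (*rojuj*, *esev*, *mejitud*); -i when the stem ends in a vowel (*mujibo*, *su*).
Since the final sound of *jesutku* is /u/ (a vowel), it takes -i, giving *jesutkui*.
Since the final sound of *faburus* is /s/ (a voiceless consonant), it takes -epe, giving *faburusepe*.
*onid*: final sound = /d/, a voiced consonant → -o → *onido*.

jesutkui, faburusepe, onido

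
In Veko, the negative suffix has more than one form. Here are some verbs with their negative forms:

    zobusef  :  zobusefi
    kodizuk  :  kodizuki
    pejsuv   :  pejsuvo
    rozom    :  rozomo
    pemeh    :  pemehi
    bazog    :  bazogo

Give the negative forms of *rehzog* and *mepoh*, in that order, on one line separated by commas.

rehzogo, mepohi

The suffix is conditioned by the final consonant: -i when the stem ends in a voiceless consonant (*zobusef*, *kodizuk*, *pemeh*); -o when the stem ends in a voiced consonant (*pejsuv*, *rozom*, *bazog*).
The final consonant of *rehzog* is /g/, which is voiced, so the suffix is -o, giving *rehzogo*.
The final consonant of *mepoh* is /h/, which is voiceless, so the suffix is -i, giving *mepohi*.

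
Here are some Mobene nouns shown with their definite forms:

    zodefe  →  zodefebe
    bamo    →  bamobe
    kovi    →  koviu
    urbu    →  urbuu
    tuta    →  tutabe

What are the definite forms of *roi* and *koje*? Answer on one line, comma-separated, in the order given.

The alternation tracks the last vowel of the stem — -u when the last vowel of the stem is a high vowel (*kovi*, *urbu*); -be when the last vowel of the stem is a non-high vowel (*zodefe*, *bamo*, *tuta*).
Since the last vowel of *roi* is /i/ (a high vowel), it takes -u, giving *roiu*.
The last vowel of *koje* is /e/, which is a non-high vowel, so the suffix is -be, giving *kojebe*.

roiu, kojebe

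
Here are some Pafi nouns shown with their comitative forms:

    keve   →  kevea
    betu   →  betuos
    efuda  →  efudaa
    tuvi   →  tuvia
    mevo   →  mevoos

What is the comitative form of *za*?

The alternation tracks the last vowel of the stem — -os when the last vowel of the stem is a rounded vowel (*betu*, *mevo*); -a when the last vowel of the stem is an unrounded vowel (*keve*, *efuda*, *tuvi*).
*za* — last vowel /a/ (an unrounded vowel) → -a → *zaa*.

zaa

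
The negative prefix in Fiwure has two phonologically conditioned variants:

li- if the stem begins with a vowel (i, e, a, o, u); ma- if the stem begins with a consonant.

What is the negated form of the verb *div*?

madiv

The first sound of *div* is /d/, which is a consonant, so the prefix is ma-, giving *madiv*.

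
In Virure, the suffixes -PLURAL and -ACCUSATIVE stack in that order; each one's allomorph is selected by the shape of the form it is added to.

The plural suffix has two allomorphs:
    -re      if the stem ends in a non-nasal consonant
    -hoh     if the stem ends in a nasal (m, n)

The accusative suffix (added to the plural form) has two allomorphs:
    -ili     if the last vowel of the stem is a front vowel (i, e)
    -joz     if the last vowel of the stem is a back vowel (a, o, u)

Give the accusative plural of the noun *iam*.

iamhohjoz

Since the final consonant of *iam* is /m/ (a nasal), it takes -hoh, giving *iamhoh*.
The plural form *iamhoh* — last vowel /o/ (a back vowel) → -joz → *iamhohjoz*.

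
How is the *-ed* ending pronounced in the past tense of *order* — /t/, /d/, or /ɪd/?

/d/

The stem *order* ends in a voiced sound other than /d/.
The -ed suffix is realized as /ɪd/ after /t, d/; as /t/ after other voiceless consonants; and as /d/ after other voiced sounds.
So -ed on *order* is pronounced /d/.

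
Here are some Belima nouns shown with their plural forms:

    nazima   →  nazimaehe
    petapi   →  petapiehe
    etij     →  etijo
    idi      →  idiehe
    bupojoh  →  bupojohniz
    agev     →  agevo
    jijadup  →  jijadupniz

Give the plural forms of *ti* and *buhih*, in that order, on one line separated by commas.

tiehe, buhihniz

The suffix is conditioned by the final sound: -niz when the stem ends in a voiceless consonant (*bupojoh*, *jijadup*); -o when the stem ends in a voiced consonant (*etij*, *agev*); -ehe when the stem ends in a vowel (*nazima*, *petapi*, *idi*).
*ti* — final sound /i/ (a vowel) → -ehe → *tiehe*.
Since the final sound of *buhih* is /h/ (a voiceless consonant), it takes -niz, giving *buhihniz*.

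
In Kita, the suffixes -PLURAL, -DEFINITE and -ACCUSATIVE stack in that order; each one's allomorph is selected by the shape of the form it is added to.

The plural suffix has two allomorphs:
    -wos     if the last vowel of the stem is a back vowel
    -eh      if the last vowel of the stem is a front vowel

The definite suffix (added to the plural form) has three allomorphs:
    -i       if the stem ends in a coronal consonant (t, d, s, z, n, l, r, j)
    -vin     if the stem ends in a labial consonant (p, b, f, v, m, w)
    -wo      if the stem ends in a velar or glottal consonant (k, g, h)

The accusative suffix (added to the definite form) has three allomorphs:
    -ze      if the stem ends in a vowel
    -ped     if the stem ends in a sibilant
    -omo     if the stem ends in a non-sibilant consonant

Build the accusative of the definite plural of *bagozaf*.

bagozafwosize

*bagozaf* — last vowel /a/ (a back vowel) → -wos → *bagozafwos*.
The final consonant of the plural form *bagozafwos* is /s/, which is coronal, so the definite suffix is -i, giving *bagozafwosi*.
The final sound of the definite form *bagozafwosi* is /i/, which is a vowel, so the accusative suffix is -ze, giving *bagozafwosize*.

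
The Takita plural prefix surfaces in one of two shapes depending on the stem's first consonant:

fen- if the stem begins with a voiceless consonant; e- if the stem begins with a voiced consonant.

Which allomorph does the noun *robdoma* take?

e-

Since the first consonant of *robdoma* is /r/ (voiced), it takes e-.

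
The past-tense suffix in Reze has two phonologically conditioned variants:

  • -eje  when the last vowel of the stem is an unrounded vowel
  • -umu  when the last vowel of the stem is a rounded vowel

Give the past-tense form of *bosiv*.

bosiveje

The last vowel of *bosiv* is /i/, which is an unrounded vowel, so the suffix is -eje, giving *bosiveje*.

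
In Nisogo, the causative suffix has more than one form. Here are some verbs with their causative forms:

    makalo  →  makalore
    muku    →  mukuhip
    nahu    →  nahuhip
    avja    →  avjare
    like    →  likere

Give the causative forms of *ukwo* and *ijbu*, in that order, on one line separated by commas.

The suffix is conditioned by the last vowel: -hip when the last vowel of the stem is a high vowel (*muku*, *nahu*); -re when the last vowel of the stem is a non-high vowel (*makalo*, *avja*, *like*).
*ukwo* — last vowel /o/ (a non-high vowel) → -re → *ukwore*.
*ijbu* — last vowel /u/ (a high vowel) → -hip → *ijbuhip*.

ukwore, ijbuhip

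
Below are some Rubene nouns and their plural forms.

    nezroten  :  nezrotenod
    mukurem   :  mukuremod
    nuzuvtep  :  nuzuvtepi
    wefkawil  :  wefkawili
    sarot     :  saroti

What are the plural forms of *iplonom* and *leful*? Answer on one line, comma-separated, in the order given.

iplonomod, lefuli

The pattern is nasality of the final consonant: -od when the stem ends in a nasal (*nezroten*, *mukurem*); -i when the stem ends in a non-nasal consonant (*nuzuvtep*, *wefkawil*, *sarot*).
*iplonom*: final consonant = /m/, a nasal → -od → *iplonomod*.
*leful* — final consonant /l/ (non-nasal) → -i → *lefuli*.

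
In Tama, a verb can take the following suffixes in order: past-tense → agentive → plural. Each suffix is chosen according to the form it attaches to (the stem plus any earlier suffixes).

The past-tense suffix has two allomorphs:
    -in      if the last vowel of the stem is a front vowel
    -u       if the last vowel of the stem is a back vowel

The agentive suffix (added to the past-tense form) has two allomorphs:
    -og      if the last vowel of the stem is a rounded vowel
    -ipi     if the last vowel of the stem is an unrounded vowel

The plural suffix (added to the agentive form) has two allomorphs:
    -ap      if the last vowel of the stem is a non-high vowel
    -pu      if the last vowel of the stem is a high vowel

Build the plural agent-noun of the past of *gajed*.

gajedinipipu

*gajed*: last vowel = /e/, a front vowel → -in → *gajedin*.
The last vowel of the past-tense form *gajedin* is /i/, which is an unrounded vowel, so the agentive suffix is -ipi, giving *gajedinipi*.
The agentive form *gajedinipi* — last vowel /i/ (a high vowel) → -pu → *gajedinipipu*.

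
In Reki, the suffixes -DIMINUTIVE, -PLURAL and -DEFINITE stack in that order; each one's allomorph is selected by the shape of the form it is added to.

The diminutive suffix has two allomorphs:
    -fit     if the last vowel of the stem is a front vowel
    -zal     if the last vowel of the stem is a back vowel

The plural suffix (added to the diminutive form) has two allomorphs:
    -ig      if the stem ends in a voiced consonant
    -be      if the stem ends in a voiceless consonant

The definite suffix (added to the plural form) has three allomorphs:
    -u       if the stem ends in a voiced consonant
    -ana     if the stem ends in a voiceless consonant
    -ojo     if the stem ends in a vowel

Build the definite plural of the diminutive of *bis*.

bisfitbeojo

*bis*: last vowel = /i/, a front vowel → -fit → *bisfit*.
The diminutive form *bisfit*: final consonant = /t/, voiceless → -be → *bisfitbe*.
The final sound of the plural form *bisfitbe* is /e/, which is a vowel, so the definite suffix is -ojo, giving *bisfitbeojo*.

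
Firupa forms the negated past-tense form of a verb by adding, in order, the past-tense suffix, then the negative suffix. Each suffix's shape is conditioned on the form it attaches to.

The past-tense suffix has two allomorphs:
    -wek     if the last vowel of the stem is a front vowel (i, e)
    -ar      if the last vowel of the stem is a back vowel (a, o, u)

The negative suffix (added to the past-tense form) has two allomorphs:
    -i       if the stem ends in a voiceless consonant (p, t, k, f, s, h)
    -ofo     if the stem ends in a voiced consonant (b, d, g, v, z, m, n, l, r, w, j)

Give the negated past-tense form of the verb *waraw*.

warawarofo

*waraw*: last vowel = /a/, a back vowel → -ar → *warawar*.
The past-tense form *warawar*: final consonant = /r/, voiced → -ofo → *warawarofo*.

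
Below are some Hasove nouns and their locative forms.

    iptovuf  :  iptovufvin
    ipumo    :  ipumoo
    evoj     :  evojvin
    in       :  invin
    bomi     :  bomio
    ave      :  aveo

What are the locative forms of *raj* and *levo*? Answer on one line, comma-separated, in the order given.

The alternation tracks the final sound of the stem — -vin when the stem ends in a consonant (*iptovuf*, *evoj*, *in*); -o when the stem ends in a vowel (*ipumo*, *bomi*, *ave*).
Since the final sound of *raj* is /j/ (a consonant), it takes -vin, giving *rajvin*.
*levo*: final sound = /o/, a vowel → -o → *levoo*.

rajvin, levoo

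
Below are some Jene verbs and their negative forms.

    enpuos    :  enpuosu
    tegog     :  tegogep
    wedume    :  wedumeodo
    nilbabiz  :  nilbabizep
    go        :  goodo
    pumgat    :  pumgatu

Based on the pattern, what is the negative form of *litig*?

litigep

Looking at the final sound of each stem: -u when the stem ends in a voiceless consonant (*enpuos*, *pumgat*); -ep when the stem ends in a voiced consonant (*tegog*, *nilbabiz*); -odo when the stem ends in a vowel (*wedume*, *go*).
The final sound of *litig* is /g/, which is a voiced consonant, so the suffix is -ep, giving *litigep*.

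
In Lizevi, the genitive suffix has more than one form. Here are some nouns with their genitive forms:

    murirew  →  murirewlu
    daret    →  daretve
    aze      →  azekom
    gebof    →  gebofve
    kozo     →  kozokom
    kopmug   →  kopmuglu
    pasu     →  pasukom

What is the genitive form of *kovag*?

kovaglu

The suffix is conditioned by the final sound: -ve when the stem ends in a voiceless consonant (*daret*, *gebof*); -lu when the stem ends in a voiced consonant (*murirew*, *kopmug*); -kom when the stem ends in a vowel (*aze*, *kozo*, *pasu*).
*kovag* — final sound /g/ (a voiced consonant) → -lu → *kovaglu*.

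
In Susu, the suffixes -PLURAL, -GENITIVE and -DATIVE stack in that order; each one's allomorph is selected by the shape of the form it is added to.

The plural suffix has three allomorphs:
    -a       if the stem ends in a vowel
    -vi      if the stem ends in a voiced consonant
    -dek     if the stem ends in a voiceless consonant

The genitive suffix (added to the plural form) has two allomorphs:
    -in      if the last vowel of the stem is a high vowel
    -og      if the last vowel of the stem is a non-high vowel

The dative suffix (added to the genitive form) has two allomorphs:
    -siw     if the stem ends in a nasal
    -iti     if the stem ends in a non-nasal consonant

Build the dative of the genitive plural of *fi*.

*fi* — final sound /i/ (a vowel) → -a → *fia*.
The last vowel of the plural form *fia* is /a/, which is a non-high vowel, so the genitive suffix is -og, giving *fiaog*.
The genitive form *fiaog*: final consonant = /g/, non-nasal → -iti → *fiaogiti*.

fiaogiti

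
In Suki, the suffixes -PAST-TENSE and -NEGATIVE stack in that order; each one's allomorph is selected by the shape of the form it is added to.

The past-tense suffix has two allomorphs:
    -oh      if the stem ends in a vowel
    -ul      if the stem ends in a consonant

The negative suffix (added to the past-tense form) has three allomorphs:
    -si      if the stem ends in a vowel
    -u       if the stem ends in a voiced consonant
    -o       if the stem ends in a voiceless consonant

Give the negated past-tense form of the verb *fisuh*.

*fisuh*: final sound = /h/, a consonant → -ul → *fisuhul*.
Since the final sound of the past-tense form *fisuhul* is /l/ (a voiced consonant), it takes -u, giving *fisuhulu*.

fisuhulu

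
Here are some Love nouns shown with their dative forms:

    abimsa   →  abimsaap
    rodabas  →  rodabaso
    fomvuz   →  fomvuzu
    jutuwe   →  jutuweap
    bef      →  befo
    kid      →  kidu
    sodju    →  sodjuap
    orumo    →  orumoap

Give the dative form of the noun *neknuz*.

neknuzu

Looking at the final sound of each stem: -o when the stem ends in a voiceless consonant (*rodabas*, *bef*); -u when the stem ends in a voiced consonant (*fomvuz*, *kid*); -ap when the stem ends in a vowel (*abimsa*, *jutuwe*, *sodju*, *orumo*).
*neknuz* — final sound /z/ (a voiced consonant) → -u → *neknuzu*.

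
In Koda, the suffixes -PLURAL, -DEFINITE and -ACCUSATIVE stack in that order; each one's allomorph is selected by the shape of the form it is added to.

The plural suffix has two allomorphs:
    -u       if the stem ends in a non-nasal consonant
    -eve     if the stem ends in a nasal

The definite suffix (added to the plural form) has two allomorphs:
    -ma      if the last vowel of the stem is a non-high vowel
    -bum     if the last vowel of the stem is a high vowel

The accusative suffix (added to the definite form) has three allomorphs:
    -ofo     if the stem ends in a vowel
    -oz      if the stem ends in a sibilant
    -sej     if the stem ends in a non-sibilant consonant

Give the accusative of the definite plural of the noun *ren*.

*ren* — final consonant /n/ (a nasal) → -eve → *reneve*.
Since the last vowel of the plural form *reneve* is /e/ (a non-high vowel), it takes -ma, giving *renevema*.
Since the final sound of the definite form *renevema* is /a/ (a vowel), it takes -ofo, giving *renevemaofo*.

renevemaofo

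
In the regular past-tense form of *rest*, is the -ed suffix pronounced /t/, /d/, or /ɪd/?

The stem *rest* ends in /t/ or /d/.
The -ed suffix is realized as /ɪd/ after /t, d/; as /t/ after other voiceless consonants; and as /d/ after other voiced sounds.
So -ed on *rest* is pronounced /ɪd/.

/ɪd/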